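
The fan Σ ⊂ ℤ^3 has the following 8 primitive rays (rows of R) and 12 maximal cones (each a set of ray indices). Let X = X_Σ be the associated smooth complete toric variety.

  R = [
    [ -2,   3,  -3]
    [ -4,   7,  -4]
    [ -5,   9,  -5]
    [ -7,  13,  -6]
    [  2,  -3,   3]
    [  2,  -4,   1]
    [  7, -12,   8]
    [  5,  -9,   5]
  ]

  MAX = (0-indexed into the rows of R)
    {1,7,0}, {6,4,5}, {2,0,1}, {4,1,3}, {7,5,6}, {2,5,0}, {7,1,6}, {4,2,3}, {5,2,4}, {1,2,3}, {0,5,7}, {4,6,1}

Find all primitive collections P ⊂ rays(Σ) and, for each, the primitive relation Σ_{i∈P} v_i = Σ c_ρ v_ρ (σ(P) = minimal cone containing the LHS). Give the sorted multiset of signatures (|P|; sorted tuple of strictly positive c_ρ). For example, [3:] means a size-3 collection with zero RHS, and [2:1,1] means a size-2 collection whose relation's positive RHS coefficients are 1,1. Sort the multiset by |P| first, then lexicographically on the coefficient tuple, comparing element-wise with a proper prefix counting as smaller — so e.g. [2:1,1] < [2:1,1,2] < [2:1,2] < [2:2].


Minimal non-faces — 11 found among 8 rays, 12 max cones:

  • {0,4}:  v_{0} + v_{4} = 0  ⟹  sig = [2:]
  • {2,7}:  v_{2} + v_{7} = 0  ⟹  sig = [2:]
  • {0,6}:  v_{0} + v_{6} = v_{7}  ⟹  sig = [2:1]
  • {1,5}:  v_{1} + v_{5} = v_{0}  ⟹  sig = [2:1]
  • {2,6}:  v_{2} + v_{6} = v_{4}  ⟹  sig = [2:1]
  • {3,5}:  v_{3} + v_{5} = v_{2}  ⟹  sig = [2:1]
  • {4,7}:  v_{4} + v_{7} = v_{6}  ⟹  sig = [2:1]
  • {0,3}:  v_{0} + v_{3} = v_{1} + v_{2}  ⟹  sig = [2:1,1]
  • {3,7}:  v_{3} + v_{7} = v_{1} + v_{4}  ⟹  sig = [2:1,1]
  • {3,6}:  v_{3} + v_{6} = v_{1} + 2·v_{4}  ⟹  sig = [2:1,2]
  • {1,2,4}:  v_{1} + v_{2} + v_{4} = v_{3}  ⟹  sig = [3:1]

Hence PRS(X_Σ) =
    [2:]
    [2:]
    [2:1]
    [2:1]
    [2:1]
    [2:1]
    [2:1]
    [2:1,1]
    [2:1,1]
    [2:1,2]
    [3:1]


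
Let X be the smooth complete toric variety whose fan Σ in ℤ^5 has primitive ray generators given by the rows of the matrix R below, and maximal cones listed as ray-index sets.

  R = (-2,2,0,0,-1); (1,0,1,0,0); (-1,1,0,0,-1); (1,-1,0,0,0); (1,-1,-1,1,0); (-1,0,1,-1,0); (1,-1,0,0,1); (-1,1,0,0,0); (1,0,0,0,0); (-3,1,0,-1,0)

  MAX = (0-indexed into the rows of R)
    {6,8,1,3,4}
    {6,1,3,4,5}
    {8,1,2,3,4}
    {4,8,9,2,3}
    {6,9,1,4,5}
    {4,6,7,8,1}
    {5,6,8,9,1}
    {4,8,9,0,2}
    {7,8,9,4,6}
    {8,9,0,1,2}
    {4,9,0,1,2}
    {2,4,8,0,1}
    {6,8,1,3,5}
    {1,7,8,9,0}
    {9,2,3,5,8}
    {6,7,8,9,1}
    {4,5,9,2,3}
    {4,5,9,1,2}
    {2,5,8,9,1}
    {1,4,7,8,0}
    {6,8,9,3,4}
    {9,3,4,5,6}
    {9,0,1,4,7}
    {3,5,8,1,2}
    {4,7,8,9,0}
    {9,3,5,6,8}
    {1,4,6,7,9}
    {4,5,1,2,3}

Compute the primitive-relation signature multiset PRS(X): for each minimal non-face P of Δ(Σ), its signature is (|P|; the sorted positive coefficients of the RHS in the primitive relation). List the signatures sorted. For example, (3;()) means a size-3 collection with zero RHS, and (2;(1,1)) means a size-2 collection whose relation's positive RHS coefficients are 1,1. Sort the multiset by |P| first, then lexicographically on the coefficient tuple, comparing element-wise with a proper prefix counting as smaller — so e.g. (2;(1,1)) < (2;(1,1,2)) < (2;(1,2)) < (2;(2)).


10 minimal non-faces of Δ(Σ) (on 10 rays):

  • {2,6}:  v_{2} + v_{6} = 0  ⇒ sig = (2;())
  • {3,7}:  v_{3} + v_{7} = 0  ⇒ sig = (2;())
  • {0,3}:  v_{0} + v_{3} = v_{2}  ⇒ sig = (2;(1))
  • {0,6}:  v_{0} + v_{6} = v_{7}  ⇒ sig = (2;(1))
  • {2,7}:  v_{2} + v_{7} = v_{0}  ⇒ sig = (2;(1))
  • {5,7}:  v_{5} + v_{7} = v_{1} + v_{9}  ⇒ sig = (2;(1,1))
  • {0,5}:  v_{0} + v_{5} = v_{1} + v_{2} + v_{9}  ⇒ sig = (2;(1,1,1))
  • {1,3,9}:  v_{1} + v_{3} + v_{9} = v_{5}  ⇒ sig = (3;(1))
  • {4,5,8}:  v_{4} + v_{5} + v_{8} = v_{3}  ⇒ sig = (3;(1))
  • {1,4,8,9}:  v_{1} + v_{4} + v_{8} + v_{9} = 0  ⇒ sig = (4;())

Hence PRS(X_Σ) =
    (2;())
    (2;())
    (2;(1))
    (2;(1))
    (2;(1))
    (2;(1,1))
    (2;(1,1,1))
    (3;(1))
    (3;(1))
    (4;())


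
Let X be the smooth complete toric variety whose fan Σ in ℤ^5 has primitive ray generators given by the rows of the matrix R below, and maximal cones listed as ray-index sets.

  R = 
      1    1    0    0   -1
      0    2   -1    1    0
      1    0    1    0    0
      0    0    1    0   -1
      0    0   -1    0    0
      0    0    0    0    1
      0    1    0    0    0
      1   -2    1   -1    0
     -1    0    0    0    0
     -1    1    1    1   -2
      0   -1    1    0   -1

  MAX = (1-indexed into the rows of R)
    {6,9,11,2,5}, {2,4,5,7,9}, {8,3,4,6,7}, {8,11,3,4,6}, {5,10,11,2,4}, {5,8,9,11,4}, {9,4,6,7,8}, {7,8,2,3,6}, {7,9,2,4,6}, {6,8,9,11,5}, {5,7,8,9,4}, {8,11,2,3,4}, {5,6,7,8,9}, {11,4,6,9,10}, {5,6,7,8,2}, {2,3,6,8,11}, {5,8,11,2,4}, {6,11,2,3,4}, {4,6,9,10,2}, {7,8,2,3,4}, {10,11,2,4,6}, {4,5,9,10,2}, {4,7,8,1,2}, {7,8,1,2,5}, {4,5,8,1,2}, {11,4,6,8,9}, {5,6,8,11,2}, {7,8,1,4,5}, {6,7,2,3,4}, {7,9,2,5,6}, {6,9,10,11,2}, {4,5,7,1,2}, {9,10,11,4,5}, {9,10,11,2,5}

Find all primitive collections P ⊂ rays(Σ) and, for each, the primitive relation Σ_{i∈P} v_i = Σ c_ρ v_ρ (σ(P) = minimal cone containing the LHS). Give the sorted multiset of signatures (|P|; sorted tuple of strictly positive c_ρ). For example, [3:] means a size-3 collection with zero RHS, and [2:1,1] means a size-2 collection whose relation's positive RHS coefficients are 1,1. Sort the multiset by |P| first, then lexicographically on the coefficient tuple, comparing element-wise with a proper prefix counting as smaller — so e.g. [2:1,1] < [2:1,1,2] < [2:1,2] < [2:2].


Σ has 17 primitive collections:

  {7,11}:  v_{7} + v_{11} = v_{4}  ⟹  sig = [2:1]
  {3,5}:  v_{3} + v_{5} = v_{2} + v_{8}  ⟹  sig = [2:1,1]
  {3,9}:  v_{3} + v_{9} = v_{4} + v_{6}  ⟹  sig = [2:1,1]
  {8,10}:  v_{8} + v_{10} = v_{4} + v_{11}  ⟹  sig = [2:1,1]
  {1,6}:  v_{1} + v_{6} = v_{2} + v_{7} + v_{8}  ⟹  sig = [2:1,1,1]
  {1,9}:  v_{1} + v_{9} = v_{4} + v_{5} + v_{7}  ⟹  sig = [2:1,1,1]
  {1,11}:  v_{1} + v_{11} = v_{2} + 2·v_{4} + v_{5} + v_{8}  ⟹  sig = [2:1,1,1,2]
  {3,10}:  v_{3} + v_{10} = v_{2} + 2·v_{4} + v_{6} + v_{11}  ⟹  sig = [2:1,1,1,2]
  {7,10}:  v_{7} + v_{10} = v_{2} + 2·v_{4} + v_{9}  ⟹  sig = [2:1,1,2]
  {1,3}:  v_{1} + v_{3} = 2·v_{2} + v_{4} + v_{7} + 2·v_{8}  ⟹  sig = [2:1,1,2,2]
  {1,10}:  v_{1} + v_{10} = v_{2} + 3·v_{4} + v_{5}  ⟹  sig = [2:1,1,3]
  {2,8,9}:  v_{2} + v_{8} + v_{9} = 0  ⟹  sig = [3:]
  {4,5,6}:  v_{4} + v_{5} + v_{6} = 0  ⟹  sig = [3:]
  {5,6,10}:  v_{5} + v_{6} + v_{10} = v_{2} + v_{9} + v_{11}  ⟹  sig = [3:1,1,1]
  {2,4,6,8}:  v_{2} + v_{4} + v_{6} + v_{8} = v_{3}  ⟹  sig = [4:1]
  {2,4,9,11}:  v_{2} + v_{4} + v_{9} + v_{11} = v_{10}  ⟹  sig = [4:1]
  {2,4,5,7,8}:  v_{2} + v_{4} + v_{5} + v_{7} + v_{8} = v_{1}  ⟹  sig = [5:1]

Sorted signature multiset PRS(X):
[[2:1], [2:1,1], [2:1,1], [2:1,1], [2:1,1,1], [2:1,1,1], [2:1,1,1,2], [2:1,1,1,2], [2:1,1,2], [2:1,1,2,2], [2:1,1,3], [3:], [3:], [3:1,1,1], [4:1], [4:1], [5:1]]


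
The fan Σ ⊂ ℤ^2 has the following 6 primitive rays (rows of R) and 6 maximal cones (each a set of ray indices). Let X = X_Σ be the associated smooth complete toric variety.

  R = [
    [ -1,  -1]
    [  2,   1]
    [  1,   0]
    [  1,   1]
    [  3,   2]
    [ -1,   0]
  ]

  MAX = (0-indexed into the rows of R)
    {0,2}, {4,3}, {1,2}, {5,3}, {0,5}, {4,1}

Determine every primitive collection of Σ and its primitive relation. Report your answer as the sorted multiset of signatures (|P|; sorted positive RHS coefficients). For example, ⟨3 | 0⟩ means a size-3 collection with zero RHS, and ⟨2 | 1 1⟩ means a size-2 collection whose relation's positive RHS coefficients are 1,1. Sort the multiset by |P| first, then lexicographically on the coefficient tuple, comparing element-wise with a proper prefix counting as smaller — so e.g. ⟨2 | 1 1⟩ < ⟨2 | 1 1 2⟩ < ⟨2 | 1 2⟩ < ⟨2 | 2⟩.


Δ(Σ) — 6 vertices, 9 min non-faces:

  {0,3}:  v_{0} + v_{3} = 0  →  sig = ⟨2 | 0⟩
  {2,5}:  v_{2} + v_{5} = 0  →  sig = ⟨2 | 0⟩
  {0,1}:  v_{0} + v_{1} = v_{2}  →  sig = ⟨2 | 1⟩
  {0,4}:  v_{0} + v_{4} = v_{1}  →  sig = ⟨2 | 1⟩
  {1,3}:  v_{1} + v_{3} = v_{4}  →  sig = ⟨2 | 1⟩
  {1,5}:  v_{1} + v_{5} = v_{3}  →  sig = ⟨2 | 1⟩
  {2,3}:  v_{2} + v_{3} = v_{1}  →  sig = ⟨2 | 1⟩
  {2,4}:  v_{2} + v_{4} = 2·v_{1}  →  sig = ⟨2 | 2⟩
  {4,5}:  v_{4} + v_{5} = 2·v_{3}  →  sig = ⟨2 | 2⟩

so the primitive-relation signature multiset is
    ⟨2 | 0⟩
    ⟨2 | 0⟩
    ⟨2 | 1⟩
    ⟨2 | 1⟩
    ⟨2 | 1⟩
    ⟨2 | 1⟩
    ⟨2 | 1⟩
    ⟨2 | 2⟩
    ⟨2 | 2⟩


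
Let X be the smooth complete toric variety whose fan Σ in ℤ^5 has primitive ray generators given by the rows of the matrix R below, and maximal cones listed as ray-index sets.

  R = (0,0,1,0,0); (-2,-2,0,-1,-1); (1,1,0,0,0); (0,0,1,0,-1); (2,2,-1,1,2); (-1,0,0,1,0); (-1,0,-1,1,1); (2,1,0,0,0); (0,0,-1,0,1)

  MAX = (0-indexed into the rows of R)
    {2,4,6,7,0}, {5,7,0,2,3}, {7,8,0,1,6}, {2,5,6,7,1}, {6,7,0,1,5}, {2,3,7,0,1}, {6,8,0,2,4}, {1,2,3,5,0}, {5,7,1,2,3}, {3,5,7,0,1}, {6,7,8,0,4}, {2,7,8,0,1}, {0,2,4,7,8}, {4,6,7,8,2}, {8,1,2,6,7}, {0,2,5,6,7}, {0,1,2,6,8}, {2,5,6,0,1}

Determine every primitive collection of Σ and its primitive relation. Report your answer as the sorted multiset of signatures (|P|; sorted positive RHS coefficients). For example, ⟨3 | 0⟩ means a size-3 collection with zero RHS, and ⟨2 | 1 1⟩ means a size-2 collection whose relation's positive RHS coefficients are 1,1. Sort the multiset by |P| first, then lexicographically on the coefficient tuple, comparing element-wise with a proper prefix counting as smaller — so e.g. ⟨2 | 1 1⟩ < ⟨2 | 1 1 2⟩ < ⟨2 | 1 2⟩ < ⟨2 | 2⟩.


Σ has 9 primitive collections:

  {3,8}:  v_{3} + v_{8} = 0  ⇒ sig = ⟨2 | 0⟩
  {1,4}:  v_{1} + v_{4} = v_{8}  ⇒ sig = ⟨2 | 1⟩
  {3,6}:  v_{3} + v_{6} = v_{5}  ⇒ sig = ⟨2 | 1⟩
  {5,8}:  v_{5} + v_{8} = v_{6}  ⇒ sig = ⟨2 | 1⟩
  {3,4}:  v_{3} + v_{4} = v_{0} + v_{2} + v_{6} + v_{7}  ⇒ sig = ⟨2 | 1 1 1 1⟩
  {4,5}:  v_{4} + v_{5} = v_{0} + v_{2} + 2·v_{6} + v_{7}  ⇒ sig = ⟨2 | 1 1 1 2⟩
  {0,1,2,6,7}:  v_{0} + v_{1} + v_{2} + v_{6} + v_{7} = 0  ⇒ sig = ⟨5 | 0⟩
  {0,1,2,5,7}:  v_{0} + v_{1} + v_{2} + v_{5} + v_{7} = v_{3}  ⇒ sig = ⟨5 | 1⟩
  {0,2,6,7,8}:  v_{0} + v_{2} + v_{6} + v_{7} + v_{8} = v_{4}  ⇒ sig = ⟨5 | 1⟩

Hence PRS(X_Σ) =
{ ⟨2 | 0⟩,  ⟨2 | 1⟩ ×3,  ⟨2 | 1 1 1 1⟩,  ⟨2 | 1 1 1 2⟩,  ⟨5 | 0⟩,  ⟨5 | 1⟩ ×2 }


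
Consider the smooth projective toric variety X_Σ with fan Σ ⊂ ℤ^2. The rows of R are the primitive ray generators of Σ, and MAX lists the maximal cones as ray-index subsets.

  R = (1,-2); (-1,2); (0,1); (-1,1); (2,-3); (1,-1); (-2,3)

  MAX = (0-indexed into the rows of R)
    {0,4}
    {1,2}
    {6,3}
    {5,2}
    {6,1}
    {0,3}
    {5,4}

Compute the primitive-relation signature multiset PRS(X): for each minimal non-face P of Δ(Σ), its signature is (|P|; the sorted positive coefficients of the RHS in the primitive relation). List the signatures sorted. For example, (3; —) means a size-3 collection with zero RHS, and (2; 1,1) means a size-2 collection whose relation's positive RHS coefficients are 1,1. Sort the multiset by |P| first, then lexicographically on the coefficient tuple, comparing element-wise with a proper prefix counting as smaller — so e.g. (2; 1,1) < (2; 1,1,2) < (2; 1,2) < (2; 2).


|primitive collections| = 14. Relations:

  P={0,1}:  v_{0} + v_{1} = 0  →  sig = (2; —)
  P={3,5}:  v_{3} + v_{5} = 0  →  sig = (2; —)
  P={4,6}:  v_{4} + v_{6} = 0  →  sig = (2; —)
  P={0,2}:  v_{0} + v_{2} = v_{5}  →  sig = (2; 1)
  P={0,5}:  v_{0} + v_{5} = v_{4}  →  sig = (2; 1)
  P={0,6}:  v_{0} + v_{6} = v_{3}  →  sig = (2; 1)
  P={1,3}:  v_{1} + v_{3} = v_{6}  →  sig = (2; 1)
  P={1,4}:  v_{1} + v_{4} = v_{5}  →  sig = (2; 1)
  P={1,5}:  v_{1} + v_{5} = v_{2}  →  sig = (2; 1)
  P={2,3}:  v_{2} + v_{3} = v_{1}  →  sig = (2; 1)
  P={3,4}:  v_{3} + v_{4} = v_{0}  →  sig = (2; 1)
  P={5,6}:  v_{5} + v_{6} = v_{1}  →  sig = (2; 1)
  P={2,4}:  v_{2} + v_{4} = 2·v_{5}  →  sig = (2; 2)
  P={2,6}:  v_{2} + v_{6} = 2·v_{1}  →  sig = (2; 2)

Signatures (|P|; sorted positive RHS coefficients), sorted:
{ (2; —) ×3,  (2; 1) ×9,  (2; 2) ×2 }


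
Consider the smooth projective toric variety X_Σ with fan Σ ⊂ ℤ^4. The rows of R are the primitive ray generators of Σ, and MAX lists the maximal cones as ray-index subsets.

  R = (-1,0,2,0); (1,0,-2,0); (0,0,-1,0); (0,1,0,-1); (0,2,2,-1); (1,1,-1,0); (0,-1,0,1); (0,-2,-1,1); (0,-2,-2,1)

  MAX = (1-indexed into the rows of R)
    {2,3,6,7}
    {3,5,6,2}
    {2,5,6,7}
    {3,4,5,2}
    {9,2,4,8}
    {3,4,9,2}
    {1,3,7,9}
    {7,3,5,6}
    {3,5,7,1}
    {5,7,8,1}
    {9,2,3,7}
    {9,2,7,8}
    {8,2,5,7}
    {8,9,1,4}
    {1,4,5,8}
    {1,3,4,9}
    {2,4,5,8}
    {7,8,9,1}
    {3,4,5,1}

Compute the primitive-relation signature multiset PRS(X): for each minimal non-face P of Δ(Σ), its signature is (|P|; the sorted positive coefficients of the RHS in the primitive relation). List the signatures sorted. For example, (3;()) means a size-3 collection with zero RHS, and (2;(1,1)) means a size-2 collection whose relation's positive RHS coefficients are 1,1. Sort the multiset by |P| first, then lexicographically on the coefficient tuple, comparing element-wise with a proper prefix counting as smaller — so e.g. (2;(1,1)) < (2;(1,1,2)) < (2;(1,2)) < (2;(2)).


9 collections generate NE(X_Σ); each relation:

  {1,2}:  v_{1} + v_{2} = 0 ; sig = (2;())
  {4,7}:  v_{4} + v_{7} = 0 ; sig = (2;())
  {5,9}:  v_{5} + v_{9} = 0 ; sig = (2;())
  {3,8}:  v_{3} + v_{8} = v_{9} ; sig = (2;(1))
  {6,8}:  v_{6} + v_{8} = v_{2} + v_{7} ; sig = (2;(1,1))
  {1,6}:  v_{1} + v_{6} = v_{3} + v_{5} + v_{7} ; sig = (2;(1,1,1))
  {4,6}:  v_{4} + v_{6} = v_{2} + v_{3} + v_{5} ; sig = (2;(1,1,1))
  {6,9}:  v_{6} + v_{9} = v_{2} + v_{3} + v_{7} ; sig = (2;(1,1,1))
  {2,3,5,7}:  v_{2} + v_{3} + v_{5} + v_{7} = v_{6} ; sig = (4;(1))

Hence PRS(X_Σ) =
    |P|=2: 8 collections, coeffs (), (), (), (1), (1,1), (1,1,1), (1,1,1), (1,1,1)
    |P|=4: 1 collection, coeffs (1)


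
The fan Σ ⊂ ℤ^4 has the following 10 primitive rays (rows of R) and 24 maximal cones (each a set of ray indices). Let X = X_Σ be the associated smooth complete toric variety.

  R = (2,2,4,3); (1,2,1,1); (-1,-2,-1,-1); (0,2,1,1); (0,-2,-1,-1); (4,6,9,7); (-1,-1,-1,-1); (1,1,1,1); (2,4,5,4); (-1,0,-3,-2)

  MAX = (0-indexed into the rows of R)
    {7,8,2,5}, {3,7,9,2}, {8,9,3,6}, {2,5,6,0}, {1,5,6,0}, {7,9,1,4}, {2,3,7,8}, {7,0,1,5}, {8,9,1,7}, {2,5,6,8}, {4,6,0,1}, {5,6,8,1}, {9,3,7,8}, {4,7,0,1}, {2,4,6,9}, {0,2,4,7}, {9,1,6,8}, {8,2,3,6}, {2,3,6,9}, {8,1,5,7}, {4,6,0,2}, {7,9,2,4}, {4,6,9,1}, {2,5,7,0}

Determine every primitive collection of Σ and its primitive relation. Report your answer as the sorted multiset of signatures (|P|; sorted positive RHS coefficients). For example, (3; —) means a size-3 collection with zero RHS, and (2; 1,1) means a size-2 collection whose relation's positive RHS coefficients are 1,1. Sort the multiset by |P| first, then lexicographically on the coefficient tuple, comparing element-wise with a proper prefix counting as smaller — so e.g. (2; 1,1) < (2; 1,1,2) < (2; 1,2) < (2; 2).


The 12 primitive collections of Σ (r=10, n=4):

  P = {1,2}:  v_{1} + v_{2} = 0  ⇒ sig = (2; —)
  P = {3,4}:  v_{3} + v_{4} = 0  ⇒ sig = (2; —)
  P = {6,7}:  v_{6} + v_{7} = 0  ⇒ sig = (2; —)
  P = {0,3}:  v_{0} + v_{3} = v_{8}  ⇒ sig = (2; 1)
  P = {0,8}:  v_{0} + v_{8} = v_{5}  ⇒ sig = (2; 1)
  P = {0,9}:  v_{0} + v_{9} = v_{1}  ⇒ sig = (2; 1)
  P = {4,8}:  v_{4} + v_{8} = v_{0}  ⇒ sig = (2; 1)
  P = {1,3}:  v_{1} + v_{3} = v_{8} + v_{9}  ⇒ sig = (2; 1,1)
  P = {5,9}:  v_{5} + v_{9} = v_{1} + v_{8}  ⇒ sig = (2; 1,1)
  P = {3,5}:  v_{3} + v_{5} = 2·v_{8}  ⇒ sig = (2; 2)
  P = {4,5}:  v_{4} + v_{5} = 2·v_{0}  ⇒ sig = (2; 2)
  P = {2,8,9}:  v_{2} + v_{8} + v_{9} = v_{3}  ⇒ sig = (3; 1)

so the primitive-relation signature multiset is
[(2; —), (2; —), (2; —), (2; 1), (2; 1), (2; 1), (2; 1), (2; 1,1), (2; 1,1), (2; 2), (2; 2), (3; 1)]


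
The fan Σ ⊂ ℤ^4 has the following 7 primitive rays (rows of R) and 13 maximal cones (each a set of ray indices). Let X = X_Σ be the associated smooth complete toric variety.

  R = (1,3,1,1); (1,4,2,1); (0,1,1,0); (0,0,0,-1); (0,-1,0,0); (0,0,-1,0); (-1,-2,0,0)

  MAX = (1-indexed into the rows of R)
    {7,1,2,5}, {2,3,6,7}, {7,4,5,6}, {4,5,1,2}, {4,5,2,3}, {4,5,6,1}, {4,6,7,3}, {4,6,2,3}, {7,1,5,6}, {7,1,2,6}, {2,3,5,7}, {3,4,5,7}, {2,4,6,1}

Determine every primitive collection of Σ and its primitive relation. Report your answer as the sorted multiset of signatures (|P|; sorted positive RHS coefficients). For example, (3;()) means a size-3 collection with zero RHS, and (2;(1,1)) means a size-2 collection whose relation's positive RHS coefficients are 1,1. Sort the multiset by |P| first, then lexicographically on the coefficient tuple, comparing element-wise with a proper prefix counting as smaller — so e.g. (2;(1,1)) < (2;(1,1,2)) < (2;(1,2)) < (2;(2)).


Δ(Σ) — 7 vertices, 5 min non-faces:

  P = {1,3}:  v_{1} + v_{3} = v_{2}  so sig = (2;(1))
  P = {3,5,6}:  v_{3} + v_{5} + v_{6} = 0  so sig = (3;())
  P = {1,4,7}:  v_{1} + v_{4} + v_{7} = v_{3}  so sig = (3;(1))
  P = {2,5,6}:  v_{2} + v_{5} + v_{6} = v_{1}  so sig = (3;(1))
  P = {2,4,7}:  v_{2} + v_{4} + v_{7} = 2·v_{3}  so sig = (3;(2))

Signatures (|P|; sorted positive RHS coefficients), sorted:
{ (2;(1)),  (3;()),  (3;(1)) ×2,  (3;(2)) }


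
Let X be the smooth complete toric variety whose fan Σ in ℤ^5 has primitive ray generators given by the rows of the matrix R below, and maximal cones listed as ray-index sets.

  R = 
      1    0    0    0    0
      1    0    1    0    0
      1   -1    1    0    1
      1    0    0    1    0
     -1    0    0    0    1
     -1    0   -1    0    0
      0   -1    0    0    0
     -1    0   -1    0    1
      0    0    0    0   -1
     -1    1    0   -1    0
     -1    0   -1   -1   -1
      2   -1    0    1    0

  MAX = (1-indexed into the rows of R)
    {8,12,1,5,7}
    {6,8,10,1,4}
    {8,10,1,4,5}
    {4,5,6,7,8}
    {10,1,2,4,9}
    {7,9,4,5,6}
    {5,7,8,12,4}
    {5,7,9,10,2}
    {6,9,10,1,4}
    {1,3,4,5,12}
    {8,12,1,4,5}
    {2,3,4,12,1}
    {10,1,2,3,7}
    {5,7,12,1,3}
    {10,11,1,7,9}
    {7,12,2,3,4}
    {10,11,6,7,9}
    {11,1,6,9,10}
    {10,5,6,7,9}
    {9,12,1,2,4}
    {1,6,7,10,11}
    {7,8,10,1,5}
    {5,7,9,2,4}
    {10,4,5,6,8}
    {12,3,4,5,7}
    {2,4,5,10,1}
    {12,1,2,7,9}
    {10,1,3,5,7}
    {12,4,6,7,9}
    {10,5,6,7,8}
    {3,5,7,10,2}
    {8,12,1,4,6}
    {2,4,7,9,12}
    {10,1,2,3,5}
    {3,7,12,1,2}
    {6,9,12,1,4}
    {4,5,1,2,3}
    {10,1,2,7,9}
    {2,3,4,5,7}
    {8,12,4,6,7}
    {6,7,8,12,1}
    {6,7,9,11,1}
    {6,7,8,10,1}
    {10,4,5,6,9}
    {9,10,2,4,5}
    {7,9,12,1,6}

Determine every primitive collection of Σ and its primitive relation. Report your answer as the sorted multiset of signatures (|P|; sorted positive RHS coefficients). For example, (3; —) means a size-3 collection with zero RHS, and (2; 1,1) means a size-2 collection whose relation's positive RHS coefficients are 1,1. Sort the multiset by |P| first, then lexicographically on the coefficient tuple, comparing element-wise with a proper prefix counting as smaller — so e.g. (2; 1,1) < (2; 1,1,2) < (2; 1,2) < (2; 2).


Primitive collections (23):

  P = {2,6}:  v_{2} + v_{6} = 0  ⟹  sig = (2; —)
  P = {8,9}:  v_{8} + v_{9} = v_{6}  ⟹  sig = (2; 1)
  P = {10,12}:  v_{10} + v_{12} = v_{1}  ⟹  sig = (2; 1)
  P = {2,8}:  v_{2} + v_{8} = v_{1} + v_{5}  ⟹  sig = (2; 1,1)
  P = {3,9}:  v_{3} + v_{9} = v_{2} + v_{7}  ⟹  sig = (2; 1,1)
  P = {3,6}:  v_{3} + v_{6} = v_{1} + v_{5} + v_{7}  ⟹  sig = (2; 1,1,1)
  P = {4,11}:  v_{4} + v_{11} = v_{1} + v_{6} + v_{9}  ⟹  sig = (2; 1,1,1)
  P = {5,11}:  v_{5} + v_{11} = v_{6} + v_{7} + v_{10}  ⟹  sig = (2; 1,1,1)
  P = {2,11}:  v_{2} + v_{11} = v_{1} + v_{7} + v_{9} + v_{10}  ⟹  sig = (2; 1,1,1,1)
  P = {8,11}:  v_{8} + v_{11} = v_{1} + 2·v_{6} + v_{7} + v_{10}  ⟹  sig = (2; 1,1,1,2)
  P = {11,12}:  v_{11} + v_{12} = 2·v_{1} + v_{6} + v_{7} + v_{9}  ⟹  sig = (2; 1,1,1,2)
  P = {3,11}:  v_{3} + v_{11} = v_{1} + 2·v_{7} + v_{10}  ⟹  sig = (2; 1,1,2)
  P = {3,8}:  v_{3} + v_{8} = 2·v_{1} + 2·v_{5} + v_{7}  ⟹  sig = (2; 1,2,2)
  P = {1,5,9}:  v_{1} + v_{5} + v_{9} = 0  ⟹  sig = (3; —)
  P = {4,7,10}:  v_{4} + v_{7} + v_{10} = 0  ⟹  sig = (3; —)
  P = {1,4,7}:  v_{1} + v_{4} + v_{7} = v_{12}  ⟹  sig = (3; 1)
  P = {1,5,6}:  v_{1} + v_{5} + v_{6} = v_{8}  ⟹  sig = (3; 1)
  P = {2,5,12}:  v_{2} + v_{5} + v_{12} = v_{3} + v_{4}  ⟹  sig = (3; 1,1)
  P = {5,9,12}:  v_{5} + v_{9} + v_{12} = v_{4} + v_{7}  ⟹  sig = (3; 1,1)
  P = {3,4,10}:  v_{3} + v_{4} + v_{10} = v_{1} + v_{2} + v_{5}  ⟹  sig = (3; 1,1,1)
  P = {5,6,12}:  v_{5} + v_{6} + v_{12} = v_{4} + v_{7} + v_{8}  ⟹  sig = (3; 1,1,1)
  P = {1,2,5,7}:  v_{1} + v_{2} + v_{5} + v_{7} = v_{3}  ⟹  sig = (4; 1)
  P = {1,6,7,9,10}:  v_{1} + v_{6} + v_{7} + v_{9} + v_{10} = v_{11}  ⟹  sig = (5; 1)

Signatures (|P|; sorted positive RHS coefficients), sorted:
    |P|=2: 13 collections, coeffs (), (1), (1), (1,1), (1,1), (1,1,1), (1,1,1), (1,1,1), (1,1,1,1), (1,1,1,2), (1,1,1,2), (1,1,2), (1,2,2)
    |P|=3: 8 collections, coeffs (), (), (1), (1), (1,1), (1,1), (1,1,1), (1,1,1)
    |P|=4: 1 collection, coeffs (1)
    |P|=5: 1 collection, coeffs (1)


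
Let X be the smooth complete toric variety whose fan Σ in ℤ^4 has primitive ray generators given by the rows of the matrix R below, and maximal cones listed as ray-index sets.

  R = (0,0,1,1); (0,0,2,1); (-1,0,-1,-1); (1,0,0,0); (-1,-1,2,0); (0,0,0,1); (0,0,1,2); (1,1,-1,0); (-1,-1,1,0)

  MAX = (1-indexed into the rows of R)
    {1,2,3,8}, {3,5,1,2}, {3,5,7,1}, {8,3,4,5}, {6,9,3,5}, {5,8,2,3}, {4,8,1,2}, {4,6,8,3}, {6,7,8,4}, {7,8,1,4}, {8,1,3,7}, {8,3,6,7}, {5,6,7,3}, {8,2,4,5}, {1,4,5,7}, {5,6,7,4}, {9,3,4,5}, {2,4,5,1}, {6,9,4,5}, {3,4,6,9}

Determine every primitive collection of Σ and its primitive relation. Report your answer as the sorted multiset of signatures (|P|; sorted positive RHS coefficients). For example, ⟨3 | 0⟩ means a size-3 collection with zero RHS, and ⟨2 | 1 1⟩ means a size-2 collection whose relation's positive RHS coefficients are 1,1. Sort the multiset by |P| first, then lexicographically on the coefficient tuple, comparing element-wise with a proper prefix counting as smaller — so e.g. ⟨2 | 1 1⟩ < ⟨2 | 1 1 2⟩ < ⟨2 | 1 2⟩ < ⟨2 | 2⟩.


The 14 primitive collections of Σ (r=9, n=4):

  P = {8,9}:  v_{8} + v_{9} = 0  ⟹  sig = ⟨2 | 0⟩
  P = {1,6}:  v_{1} + v_{6} = v_{7}  ⟹  sig = ⟨2 | 1⟩
  P = {1,9}:  v_{1} + v_{9} = v_{5} + v_{6}  ⟹  sig = ⟨2 | 1 1⟩
  P = {2,9}:  v_{2} + v_{9} = v_{1} + v_{5}  ⟹  sig = ⟨2 | 1 1⟩
  P = {7,9}:  v_{7} + v_{9} = v_{5} + 2·v_{6}  ⟹  sig = ⟨2 | 1 2⟩
  P = {2,6}:  v_{2} + v_{6} = 2·v_{1}  ⟹  sig = ⟨2 | 2⟩
  P = {2,7}:  v_{2} + v_{7} = 3·v_{1}  ⟹  sig = ⟨2 | 3⟩
  P = {1,3,4}:  v_{1} + v_{3} + v_{4} = 0  ⟹  sig = ⟨3 | 0⟩
  P = {1,5,8}:  v_{1} + v_{5} + v_{8} = v_{2}  ⟹  sig = ⟨3 | 1⟩
  P = {3,4,7}:  v_{3} + v_{4} + v_{7} = v_{6}  ⟹  sig = ⟨3 | 1⟩
  P = {5,6,8}:  v_{5} + v_{6} + v_{8} = v_{1}  ⟹  sig = ⟨3 | 1⟩
  P = {2,3,4}:  v_{2} + v_{3} + v_{4} = v_{5} + v_{8}  ⟹  sig = ⟨3 | 1 1⟩
  P = {5,7,8}:  v_{5} + v_{7} + v_{8} = 2·v_{1}  ⟹  sig = ⟨3 | 2⟩
  P = {3,4,5,6}:  v_{3} + v_{4} + v_{5} + v_{6} = v_{9}  ⟹  sig = ⟨4 | 1⟩

Sorted signature multiset PRS(X):
    |P|=2: 7 collections, coeffs (), (1), (1,1), (1,1), (1,2), (2), (3)
    |P|=3: 6 collections, coeffs (), (1), (1), (1), (1,1), (2)
    |P|=4: 1 collection, coeffs (1)


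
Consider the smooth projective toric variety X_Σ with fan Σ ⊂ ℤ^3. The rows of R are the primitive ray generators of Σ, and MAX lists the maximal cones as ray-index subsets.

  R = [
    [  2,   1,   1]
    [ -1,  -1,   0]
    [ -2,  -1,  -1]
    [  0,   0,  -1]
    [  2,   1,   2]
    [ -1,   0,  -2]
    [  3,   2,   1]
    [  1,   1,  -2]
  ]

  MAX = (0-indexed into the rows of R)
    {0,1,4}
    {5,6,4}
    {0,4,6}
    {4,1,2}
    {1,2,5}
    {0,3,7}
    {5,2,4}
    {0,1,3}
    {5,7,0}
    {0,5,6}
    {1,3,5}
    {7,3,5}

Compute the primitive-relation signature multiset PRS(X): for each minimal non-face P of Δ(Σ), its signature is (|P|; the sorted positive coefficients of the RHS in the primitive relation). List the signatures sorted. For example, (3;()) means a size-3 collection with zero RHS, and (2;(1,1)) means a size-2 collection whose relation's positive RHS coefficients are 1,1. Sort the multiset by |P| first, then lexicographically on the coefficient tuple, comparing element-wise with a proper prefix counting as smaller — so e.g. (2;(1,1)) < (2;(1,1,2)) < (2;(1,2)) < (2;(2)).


Minimal non-faces — 14 found among 8 rays, 12 max cones:

  • {0,2}:  v_{0} + v_{2} = 0  ⟹  sig = (2;())
  • {1,6}:  v_{1} + v_{6} = v_{0}  ⟹  sig = (2;(1))
  • {3,4}:  v_{3} + v_{4} = v_{0}  ⟹  sig = (2;(1))
  • {2,3}:  v_{2} + v_{3} = v_{1} + v_{5}  ⟹  sig = (2;(1,1))
  • {2,6}:  v_{2} + v_{6} = v_{4} + v_{5}  ⟹  sig = (2;(1,1))
  • {2,7}:  v_{2} + v_{7} = v_{3} + v_{5}  ⟹  sig = (2;(1,1))
  • {3,6}:  v_{3} + v_{6} = 2·v_{0} + v_{5}  ⟹  sig = (2;(1,2))
  • {4,7}:  v_{4} + v_{7} = 2·v_{0} + v_{5}  ⟹  sig = (2;(1,2))
  • {1,7}:  v_{1} + v_{7} = 2·v_{3}  ⟹  sig = (2;(2))
  • {6,7}:  v_{6} + v_{7} = 3·v_{0} + 2·v_{5}  ⟹  sig = (2;(2,3))
  • {1,4,5}:  v_{1} + v_{4} + v_{5} = 0  ⟹  sig = (3;())
  • {0,1,5}:  v_{0} + v_{1} + v_{5} = v_{3}  ⟹  sig = (3;(1))
  • {0,3,5}:  v_{0} + v_{3} + v_{5} = v_{7}  ⟹  sig = (3;(1))
  • {0,4,5}:  v_{0} + v_{4} + v_{5} = v_{6}  ⟹  sig = (3;(1))

Sorted signature multiset PRS(X):
    |P|=2: 10 collections, coeffs (), (1), (1), (1,1), (1,1), (1,1), (1,2), (1,2), (2), (2,3)
    |P|=3: 4 collections, coeffs (), (1), (1), (1)


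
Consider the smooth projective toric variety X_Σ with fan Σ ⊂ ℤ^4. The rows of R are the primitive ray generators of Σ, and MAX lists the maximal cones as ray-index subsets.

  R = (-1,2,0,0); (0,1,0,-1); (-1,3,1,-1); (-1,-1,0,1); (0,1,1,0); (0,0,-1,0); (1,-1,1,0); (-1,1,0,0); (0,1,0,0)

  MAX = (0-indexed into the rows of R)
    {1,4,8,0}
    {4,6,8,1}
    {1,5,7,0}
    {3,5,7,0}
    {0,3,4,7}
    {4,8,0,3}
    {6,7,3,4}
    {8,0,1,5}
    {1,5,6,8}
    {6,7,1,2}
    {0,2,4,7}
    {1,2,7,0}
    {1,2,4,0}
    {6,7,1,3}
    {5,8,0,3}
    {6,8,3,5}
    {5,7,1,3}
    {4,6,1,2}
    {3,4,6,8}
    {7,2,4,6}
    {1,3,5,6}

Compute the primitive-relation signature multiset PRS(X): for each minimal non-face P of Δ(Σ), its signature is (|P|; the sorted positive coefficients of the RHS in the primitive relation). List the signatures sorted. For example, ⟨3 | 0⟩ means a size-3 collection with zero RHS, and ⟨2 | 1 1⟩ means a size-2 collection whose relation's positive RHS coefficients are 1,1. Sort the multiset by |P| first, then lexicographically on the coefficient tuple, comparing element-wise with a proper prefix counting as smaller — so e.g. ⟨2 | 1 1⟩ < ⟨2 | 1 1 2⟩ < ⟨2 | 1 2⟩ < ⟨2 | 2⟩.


The 11 primitive collections of Σ (r=9, n=4):

  • {0,6}:  v_{0} + v_{6} = v_{4}  ⇒ sig = ⟨2 | 1⟩
  • {4,5}:  v_{4} + v_{5} = v_{8}  ⇒ sig = ⟨2 | 1⟩
  • {7,8}:  v_{7} + v_{8} = v_{0}  ⇒ sig = ⟨2 | 1⟩
  • {2,5}:  v_{2} + v_{5} = v_{0} + v_{1}  ⇒ sig = ⟨2 | 1 1⟩
  • {2,8}:  v_{2} + v_{8} = v_{0} + v_{1} + v_{4}  ⇒ sig = ⟨2 | 1 1 1⟩
  • {2,3}:  v_{2} + v_{3} = v_{6} + 3·v_{7}  ⇒ sig = ⟨2 | 1 3⟩
  • {5,6,7}:  v_{5} + v_{6} + v_{7} = 0  ⇒ sig = ⟨3 | 0⟩
  • {1,3,8}:  v_{1} + v_{3} + v_{8} = v_{7}  ⇒ sig = ⟨3 | 1⟩
  • {1,4,7}:  v_{1} + v_{4} + v_{7} = v_{2}  ⇒ sig = ⟨3 | 1⟩
  • {1,3,4}:  v_{1} + v_{3} + v_{4} = v_{6} + 2·v_{7}  ⇒ sig = ⟨3 | 1 2⟩
  • {0,1,3}:  v_{0} + v_{1} + v_{3} = 2·v_{7}  ⇒ sig = ⟨3 | 2⟩

so the primitive-relation signature multiset is
    ⟨2 | 1⟩
    ⟨2 | 1⟩
    ⟨2 | 1⟩
    ⟨2 | 1 1⟩
    ⟨2 | 1 1 1⟩
    ⟨2 | 1 3⟩
    ⟨3 | 0⟩
    ⟨3 | 1⟩
    ⟨3 | 1⟩
    ⟨3 | 1 2⟩
    ⟨3 | 2⟩


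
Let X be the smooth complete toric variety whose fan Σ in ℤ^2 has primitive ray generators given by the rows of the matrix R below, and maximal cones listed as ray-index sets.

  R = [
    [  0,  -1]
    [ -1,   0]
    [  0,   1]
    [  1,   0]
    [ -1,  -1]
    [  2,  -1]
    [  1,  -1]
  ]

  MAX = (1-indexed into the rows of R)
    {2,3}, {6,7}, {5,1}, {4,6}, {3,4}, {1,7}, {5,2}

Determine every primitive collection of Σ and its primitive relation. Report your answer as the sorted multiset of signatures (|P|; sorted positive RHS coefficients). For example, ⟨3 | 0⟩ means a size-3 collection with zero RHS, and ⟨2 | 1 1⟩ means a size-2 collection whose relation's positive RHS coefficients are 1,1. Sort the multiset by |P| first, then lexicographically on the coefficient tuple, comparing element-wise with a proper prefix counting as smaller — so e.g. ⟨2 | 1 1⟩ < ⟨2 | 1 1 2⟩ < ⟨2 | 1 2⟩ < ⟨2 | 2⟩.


14 collections generate NE(X_Σ); each relation:

  {1,3}:  v_{1} + v_{3} = 0  ⇒ sig = ⟨2 | 0⟩
  {2,4}:  v_{2} + v_{4} = 0  ⇒ sig = ⟨2 | 0⟩
  {1,2}:  v_{1} + v_{2} = v_{5}  ⇒ sig = ⟨2 | 1⟩
  {1,4}:  v_{1} + v_{4} = v_{7}  ⇒ sig = ⟨2 | 1⟩
  {2,6}:  v_{2} + v_{6} = v_{7}  ⇒ sig = ⟨2 | 1⟩
  {2,7}:  v_{2} + v_{7} = v_{1}  ⇒ sig = ⟨2 | 1⟩
  {3,5}:  v_{3} + v_{5} = v_{2}  ⇒ sig = ⟨2 | 1⟩
  {3,7}:  v_{3} + v_{7} = v_{4}  ⇒ sig = ⟨2 | 1⟩
  {4,5}:  v_{4} + v_{5} = v_{1}  ⇒ sig = ⟨2 | 1⟩
  {4,7}:  v_{4} + v_{7} = v_{6}  ⇒ sig = ⟨2 | 1⟩
  {5,6}:  v_{5} + v_{6} = v_{1} + v_{7}  ⇒ sig = ⟨2 | 1 1⟩
  {1,6}:  v_{1} + v_{6} = 2·v_{7}  ⇒ sig = ⟨2 | 2⟩
  {3,6}:  v_{3} + v_{6} = 2·v_{4}  ⇒ sig = ⟨2 | 2⟩
  {5,7}:  v_{5} + v_{7} = 2·v_{1}  ⇒ sig = ⟨2 | 2⟩

so the primitive-relation signature multiset is
    ⟨2 | 0⟩
    ⟨2 | 0⟩
    ⟨2 | 1⟩
    ⟨2 | 1⟩
    ⟨2 | 1⟩
    ⟨2 | 1⟩
    ⟨2 | 1⟩
    ⟨2 | 1⟩
    ⟨2 | 1⟩
    ⟨2 | 1⟩
    ⟨2 | 1 1⟩
    ⟨2 | 2⟩
    ⟨2 | 2⟩
    ⟨2 | 2⟩


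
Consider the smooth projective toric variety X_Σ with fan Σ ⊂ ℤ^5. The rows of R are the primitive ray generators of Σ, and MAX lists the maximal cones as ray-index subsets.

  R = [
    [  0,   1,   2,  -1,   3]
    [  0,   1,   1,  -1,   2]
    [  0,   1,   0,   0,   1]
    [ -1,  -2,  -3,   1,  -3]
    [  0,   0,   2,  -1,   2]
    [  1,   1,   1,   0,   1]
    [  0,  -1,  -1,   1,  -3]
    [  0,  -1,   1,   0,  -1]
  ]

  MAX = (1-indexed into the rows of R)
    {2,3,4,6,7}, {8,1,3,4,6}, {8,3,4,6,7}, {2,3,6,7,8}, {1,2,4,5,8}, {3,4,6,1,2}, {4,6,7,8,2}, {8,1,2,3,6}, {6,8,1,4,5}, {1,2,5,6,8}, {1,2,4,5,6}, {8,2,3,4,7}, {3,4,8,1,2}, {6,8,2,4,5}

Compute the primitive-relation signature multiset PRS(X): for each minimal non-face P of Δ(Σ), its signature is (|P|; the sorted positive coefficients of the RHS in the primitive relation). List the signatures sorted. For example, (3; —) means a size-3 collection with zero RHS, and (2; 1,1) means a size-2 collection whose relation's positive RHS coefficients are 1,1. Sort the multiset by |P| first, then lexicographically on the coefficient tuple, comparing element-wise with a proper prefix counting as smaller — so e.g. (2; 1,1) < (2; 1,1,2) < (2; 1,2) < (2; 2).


Δ(Σ) — 8 vertices, 5 min non-faces:

  P = {3,5}:  v_{3} + v_{5} = v_{1} — sig = (2; 1)
  P = {5,7}:  v_{5} + v_{7} = v_{8} — sig = (2; 1)
  P = {1,7}:  v_{1} + v_{7} = v_{3} + v_{8} — sig = (2; 1,1)
  P = {2,3,4,6,8}:  v_{2} + v_{3} + v_{4} + v_{6} + v_{8} = 0 — sig = (5; —)
  P = {1,2,4,6,8}:  v_{1} + v_{2} + v_{4} + v_{6} + v_{8} = v_{5} — sig = (5; 1)

so the primitive-relation signature multiset is
[(2; 1), (2; 1), (2; 1,1), (5; —), (5; 1)]


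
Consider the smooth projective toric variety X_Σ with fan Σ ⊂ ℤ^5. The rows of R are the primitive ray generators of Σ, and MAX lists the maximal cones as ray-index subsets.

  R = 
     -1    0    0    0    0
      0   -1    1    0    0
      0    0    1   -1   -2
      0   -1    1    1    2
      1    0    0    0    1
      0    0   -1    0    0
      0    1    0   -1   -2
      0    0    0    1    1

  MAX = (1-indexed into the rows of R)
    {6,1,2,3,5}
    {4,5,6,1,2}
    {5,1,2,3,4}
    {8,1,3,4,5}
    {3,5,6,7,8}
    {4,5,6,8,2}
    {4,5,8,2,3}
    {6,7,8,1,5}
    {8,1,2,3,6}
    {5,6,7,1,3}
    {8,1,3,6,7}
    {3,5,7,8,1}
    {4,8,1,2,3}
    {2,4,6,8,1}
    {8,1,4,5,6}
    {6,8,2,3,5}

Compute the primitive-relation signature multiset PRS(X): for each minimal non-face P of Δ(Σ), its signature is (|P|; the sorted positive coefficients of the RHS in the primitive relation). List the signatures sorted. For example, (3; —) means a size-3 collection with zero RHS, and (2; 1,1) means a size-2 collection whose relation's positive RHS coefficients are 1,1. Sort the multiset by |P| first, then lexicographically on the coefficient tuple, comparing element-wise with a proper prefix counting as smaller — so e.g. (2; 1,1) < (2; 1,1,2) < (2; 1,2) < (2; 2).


5 collections generate NE(X_Σ); each relation:

  {2,7}:  v_{2} + v_{7} = v_{3}  ⟹  sig = (2; 1)
  {4,7}:  v_{4} + v_{7} = v_{1} + v_{3} + v_{5} + v_{8}  ⟹  sig = (2; 1,1,1,1)
  {3,4,6}:  v_{3} + v_{4} + v_{6} = v_{2}  ⟹  sig = (3; 1)
  {1,2,5,8}:  v_{1} + v_{2} + v_{5} + v_{8} = v_{4}  ⟹  sig = (4; 1)
  {1,3,5,6,8}:  v_{1} + v_{3} + v_{5} + v_{6} + v_{8} = 0  ⟹  sig = (5; —)

Signatures (|P|; sorted positive RHS coefficients), sorted:
[(2; 1), (2; 1,1,1,1), (3; 1), (4; 1), (5; —)]


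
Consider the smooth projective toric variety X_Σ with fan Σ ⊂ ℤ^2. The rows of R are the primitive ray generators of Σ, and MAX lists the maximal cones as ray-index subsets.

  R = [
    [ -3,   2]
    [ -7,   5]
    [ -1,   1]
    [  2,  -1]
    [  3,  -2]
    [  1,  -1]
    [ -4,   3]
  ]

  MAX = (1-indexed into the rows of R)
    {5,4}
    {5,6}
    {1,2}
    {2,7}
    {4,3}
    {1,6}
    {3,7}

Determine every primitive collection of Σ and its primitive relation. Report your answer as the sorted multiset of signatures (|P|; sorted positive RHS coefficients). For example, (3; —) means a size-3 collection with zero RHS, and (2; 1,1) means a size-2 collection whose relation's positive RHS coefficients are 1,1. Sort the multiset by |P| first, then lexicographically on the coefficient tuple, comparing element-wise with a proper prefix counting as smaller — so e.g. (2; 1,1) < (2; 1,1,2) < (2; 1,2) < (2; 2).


Primitive collections (14):

  • {1,5}:  v_{1} + v_{5} = 0 ; sig = (2; —)
  • {3,6}:  v_{3} + v_{6} = 0 ; sig = (2; —)
  • {1,3}:  v_{1} + v_{3} = v_{7} ; sig = (2; 1)
  • {1,4}:  v_{1} + v_{4} = v_{3} ; sig = (2; 1)
  • {1,7}:  v_{1} + v_{7} = v_{2} ; sig = (2; 1)
  • {2,5}:  v_{2} + v_{5} = v_{7} ; sig = (2; 1)
  • {3,5}:  v_{3} + v_{5} = v_{4} ; sig = (2; 1)
  • {4,6}:  v_{4} + v_{6} = v_{5} ; sig = (2; 1)
  • {5,7}:  v_{5} + v_{7} = v_{3} ; sig = (2; 1)
  • {6,7}:  v_{6} + v_{7} = v_{1} ; sig = (2; 1)
  • {2,4}:  v_{2} + v_{4} = v_{3} + v_{7} ; sig = (2; 1,1)
  • {2,3}:  v_{2} + v_{3} = 2·v_{7} ; sig = (2; 2)
  • {2,6}:  v_{2} + v_{6} = 2·v_{1} ; sig = (2; 2)
  • {4,7}:  v_{4} + v_{7} = 2·v_{3} ; sig = (2; 2)

Sorted signature multiset PRS(X):
    |P|=2: 14 collections, coeffs (), (), (1), (1), (1), (1), (1), (1), (1), (1), (1,1), (2), (2), (2)


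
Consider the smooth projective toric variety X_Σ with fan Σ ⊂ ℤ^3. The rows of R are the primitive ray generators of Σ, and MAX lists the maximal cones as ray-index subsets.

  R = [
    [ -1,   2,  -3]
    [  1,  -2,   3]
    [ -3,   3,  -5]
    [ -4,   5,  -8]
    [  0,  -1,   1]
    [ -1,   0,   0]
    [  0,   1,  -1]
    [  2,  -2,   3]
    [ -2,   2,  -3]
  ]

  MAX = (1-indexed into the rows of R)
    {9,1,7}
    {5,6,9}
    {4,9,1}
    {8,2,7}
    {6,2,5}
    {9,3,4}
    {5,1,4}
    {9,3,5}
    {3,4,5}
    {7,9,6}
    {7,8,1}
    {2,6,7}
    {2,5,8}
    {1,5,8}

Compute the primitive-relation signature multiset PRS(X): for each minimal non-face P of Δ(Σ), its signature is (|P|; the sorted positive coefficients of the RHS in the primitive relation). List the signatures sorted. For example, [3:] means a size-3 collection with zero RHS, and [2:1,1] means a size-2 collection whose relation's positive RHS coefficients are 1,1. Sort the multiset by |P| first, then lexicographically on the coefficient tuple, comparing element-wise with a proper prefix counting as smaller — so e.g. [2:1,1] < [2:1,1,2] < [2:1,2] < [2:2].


Minimal non-faces — 17 found among 9 rays, 14 max cones:

  P={1,2}:  v_{1} + v_{2} = 0  ⟹  sig = [2:]
  P={5,7}:  v_{5} + v_{7} = 0  ⟹  sig = [2:]
  P={8,9}:  v_{8} + v_{9} = 0  ⟹  sig = [2:]
  P={1,3}:  v_{1} + v_{3} = v_{4}  ⟹  sig = [2:1]
  P={1,6}:  v_{1} + v_{6} = v_{9}  ⟹  sig = [2:1]
  P={2,4}:  v_{2} + v_{4} = v_{3}  ⟹  sig = [2:1]
  P={2,9}:  v_{2} + v_{9} = v_{6}  ⟹  sig = [2:1]
  P={6,8}:  v_{6} + v_{8} = v_{2}  ⟹  sig = [2:1]
  P={2,3}:  v_{2} + v_{3} = v_{5} + v_{9}  ⟹  sig = [2:1,1]
  P={3,7}:  v_{3} + v_{7} = v_{1} + v_{9}  ⟹  sig = [2:1,1]
  P={3,8}:  v_{3} + v_{8} = v_{1} + v_{5}  ⟹  sig = [2:1,1]
  P={4,6}:  v_{4} + v_{6} = v_{3} + v_{9}  ⟹  sig = [2:1,1]
  P={3,6}:  v_{3} + v_{6} = v_{5} + 2·v_{9}  ⟹  sig = [2:1,2]
  P={4,7}:  v_{4} + v_{7} = 2·v_{1} + v_{9}  ⟹  sig = [2:1,2]
  P={4,8}:  v_{4} + v_{8} = 2·v_{1} + v_{5}  ⟹  sig = [2:1,2]
  P={1,5,9}:  v_{1} + v_{5} + v_{9} = v_{3}  ⟹  sig = [3:1]
  P={4,5,9}:  v_{4} + v_{5} + v_{9} = 2·v_{3}  ⟹  sig = [3:2]

so the primitive-relation signature multiset is
[[2:], [2:], [2:], [2:1], [2:1], [2:1], [2:1], [2:1], [2:1,1], [2:1,1], [2:1,1], [2:1,1], [2:1,2], [2:1,2], [2:1,2], [3:1], [3:2]]


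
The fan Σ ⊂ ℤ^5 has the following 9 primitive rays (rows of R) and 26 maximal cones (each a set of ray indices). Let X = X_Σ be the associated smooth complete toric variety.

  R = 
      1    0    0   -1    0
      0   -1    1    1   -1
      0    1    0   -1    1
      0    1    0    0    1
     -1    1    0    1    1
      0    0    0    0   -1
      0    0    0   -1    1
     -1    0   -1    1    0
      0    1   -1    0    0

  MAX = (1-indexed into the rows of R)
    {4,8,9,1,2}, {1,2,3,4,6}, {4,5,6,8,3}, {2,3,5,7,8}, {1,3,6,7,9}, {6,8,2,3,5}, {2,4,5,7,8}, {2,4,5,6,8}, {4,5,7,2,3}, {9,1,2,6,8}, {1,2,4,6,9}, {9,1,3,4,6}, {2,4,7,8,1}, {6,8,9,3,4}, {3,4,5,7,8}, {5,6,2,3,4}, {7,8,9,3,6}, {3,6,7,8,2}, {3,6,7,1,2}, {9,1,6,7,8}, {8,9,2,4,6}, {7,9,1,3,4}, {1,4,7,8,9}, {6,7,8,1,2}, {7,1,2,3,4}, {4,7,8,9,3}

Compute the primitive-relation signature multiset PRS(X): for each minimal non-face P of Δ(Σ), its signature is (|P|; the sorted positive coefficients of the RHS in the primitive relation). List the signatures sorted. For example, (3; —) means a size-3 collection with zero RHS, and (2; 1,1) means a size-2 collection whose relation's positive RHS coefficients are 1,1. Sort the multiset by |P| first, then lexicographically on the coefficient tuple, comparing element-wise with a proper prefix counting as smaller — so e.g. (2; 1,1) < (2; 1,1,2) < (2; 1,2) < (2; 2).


Primitive collections (9):

  P={1,5}:  v_{1} + v_{5} = v_{4}  →  sig = (2; 1)
  P={5,9}:  v_{5} + v_{9} = 2·v_{4} + v_{6} + v_{8}  →  sig = (2; 1,1,2)
  P={2,7,9}:  v_{2} + v_{7} + v_{9} = 0  →  sig = (3; —)
  P={4,6,7}:  v_{4} + v_{6} + v_{7} = v_{3}  →  sig = (3; 1)
  P={1,3,8}:  v_{1} + v_{3} + v_{8} = v_{7} + v_{9}  →  sig = (3; 1,1)
  P={2,3,9}:  v_{2} + v_{3} + v_{9} = v_{4} + v_{6}  →  sig = (3; 1,1)
  P={5,6,7}:  v_{5} + v_{6} + v_{7} = v_{2} + 2·v_{3} + v_{8}  →  sig = (3; 1,1,2)
  P={1,4,6,8}:  v_{1} + v_{4} + v_{6} + v_{8} = v_{9}  →  sig = (4; 1)
  P={2,3,4,8}:  v_{2} + v_{3} + v_{4} + v_{8} = v_{5}  →  sig = (4; 1)

Sorted signature multiset PRS(X):
{ (2; 1),  (2; 1,1,2),  (3; —),  (3; 1),  (3; 1,1) ×2,  (3; 1,1,2),  (4; 1) ×2 }


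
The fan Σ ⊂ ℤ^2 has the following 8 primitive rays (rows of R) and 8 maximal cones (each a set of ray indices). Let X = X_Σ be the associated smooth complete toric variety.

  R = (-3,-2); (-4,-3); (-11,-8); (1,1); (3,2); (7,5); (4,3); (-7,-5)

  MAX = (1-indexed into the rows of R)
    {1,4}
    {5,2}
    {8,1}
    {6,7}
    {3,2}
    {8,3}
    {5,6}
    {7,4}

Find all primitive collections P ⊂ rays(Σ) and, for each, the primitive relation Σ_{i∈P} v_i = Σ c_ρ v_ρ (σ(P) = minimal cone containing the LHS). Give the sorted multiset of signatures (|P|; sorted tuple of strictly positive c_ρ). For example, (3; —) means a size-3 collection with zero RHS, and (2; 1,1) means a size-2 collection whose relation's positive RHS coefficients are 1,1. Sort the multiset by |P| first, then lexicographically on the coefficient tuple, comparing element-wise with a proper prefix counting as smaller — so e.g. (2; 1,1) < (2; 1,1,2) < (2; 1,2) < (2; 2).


20 collections generate NE(X_Σ); each relation:

  P = {1,5}:  v_{1} + v_{5} = 0  ⇒ sig = (2; —)
  P = {2,7}:  v_{2} + v_{7} = 0  ⇒ sig = (2; —)
  P = {6,8}:  v_{6} + v_{8} = 0  ⇒ sig = (2; —)
  P = {1,2}:  v_{1} + v_{2} = v_{8}  ⇒ sig = (2; 1)
  P = {1,6}:  v_{1} + v_{6} = v_{7}  ⇒ sig = (2; 1)
  P = {1,7}:  v_{1} + v_{7} = v_{4}  ⇒ sig = (2; 1)
  P = {2,4}:  v_{2} + v_{4} = v_{1}  ⇒ sig = (2; 1)
  P = {2,6}:  v_{2} + v_{6} = v_{5}  ⇒ sig = (2; 1)
  P = {2,8}:  v_{2} + v_{8} = v_{3}  ⇒ sig = (2; 1)
  P = {3,6}:  v_{3} + v_{6} = v_{2}  ⇒ sig = (2; 1)
  P = {3,7}:  v_{3} + v_{7} = v_{8}  ⇒ sig = (2; 1)
  P = {4,5}:  v_{4} + v_{5} = v_{7}  ⇒ sig = (2; 1)
  P = {5,7}:  v_{5} + v_{7} = v_{6}  ⇒ sig = (2; 1)
  P = {5,8}:  v_{5} + v_{8} = v_{2}  ⇒ sig = (2; 1)
  P = {7,8}:  v_{7} + v_{8} = v_{1}  ⇒ sig = (2; 1)
  P = {3,4}:  v_{3} + v_{4} = v_{1} + v_{8}  ⇒ sig = (2; 1,1)
  P = {1,3}:  v_{1} + v_{3} = 2·v_{8}  ⇒ sig = (2; 2)
  P = {3,5}:  v_{3} + v_{5} = 2·v_{2}  ⇒ sig = (2; 2)
  P = {4,6}:  v_{4} + v_{6} = 2·v_{7}  ⇒ sig = (2; 2)
  P = {4,8}:  v_{4} + v_{8} = 2·v_{1}  ⇒ sig = (2; 2)

so the primitive-relation signature multiset is
    |P|=2: 20 collections, coeffs (), (), (), (1), (1), (1), (1), (1), (1), (1), (1), (1), (1), (1), (1), (1,1), (2), (2), (2), (2)
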